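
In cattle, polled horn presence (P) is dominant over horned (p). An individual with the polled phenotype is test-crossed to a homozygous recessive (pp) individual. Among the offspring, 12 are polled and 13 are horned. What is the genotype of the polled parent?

Test cross: ? × pp
Offspring: 12 polled, 13 horned — approximately 1:1.
A 1:1 ratio in a test cross indicates the unknown parent is heterozygous (Pp).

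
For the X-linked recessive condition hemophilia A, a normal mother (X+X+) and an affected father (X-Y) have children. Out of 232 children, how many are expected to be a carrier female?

Cross: X+X+ × X-Y
Offspring: 2 X+X-, 2 X+Y
Probability of a carrier female: 2/4 = 1/2
Expected count = 1/2 × 232 = 116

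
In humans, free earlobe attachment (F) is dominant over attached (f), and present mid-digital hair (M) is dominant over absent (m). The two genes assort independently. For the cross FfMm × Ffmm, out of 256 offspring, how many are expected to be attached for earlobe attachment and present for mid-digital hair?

Dihybrid cross FfMm × Ffmm — consider each gene separately:
earlobe attachment: Ff × Ff → 1 FF, 2 Ff, 1 ff → 3 F_ : 1 ff (out of 4)
mid-digital hair: Mm × mm → 2 Mm, 2 mm → 2 M_ : 2 mm (out of 4)
Looking for: attached (ff) and present (M_)
P(attached) = 1/4, P(present) = 2/4
P(both) = 1/4 × 2/4 = 2/16 = 1/8
Expected count = 1/8 × 256 = 32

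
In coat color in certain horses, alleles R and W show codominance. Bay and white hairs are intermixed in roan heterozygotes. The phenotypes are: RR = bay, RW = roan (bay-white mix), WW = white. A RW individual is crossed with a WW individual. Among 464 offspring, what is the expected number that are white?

Punnett square for RW × WW:
Offspring genotypes: 2 RW, 2 WW
Phenotype counts: 2 roan (bay-white mix), 2 white
white: 2 out of 4 → fraction 1/2
Expected count = 1/2 × 464 = 232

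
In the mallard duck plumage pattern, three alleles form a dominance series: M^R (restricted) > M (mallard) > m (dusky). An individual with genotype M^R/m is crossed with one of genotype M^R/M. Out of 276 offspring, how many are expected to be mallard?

Cross: M^R/m × M^R/M
Allele dominance: M^R > M > m
Offspring genotypes: 1 M^R/M^R, 1 M^R/M, 1 M^R/m, 1 M/m
Phenotype counts: 3 restricted, 1 mallard
mallard: 1 out of 4 → fraction 1/4
Expected count = 1/4 × 276 = 69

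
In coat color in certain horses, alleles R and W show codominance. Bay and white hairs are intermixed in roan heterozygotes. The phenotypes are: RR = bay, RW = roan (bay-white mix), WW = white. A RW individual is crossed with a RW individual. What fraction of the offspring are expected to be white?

Punnett square for RW × RW:
Offspring genotypes: 1 RR, 2 RW, 1 WW
Phenotype counts: 1 bay, 2 roan (bay-white mix), 1 white
white: 1 out of 4
Probability: 1/4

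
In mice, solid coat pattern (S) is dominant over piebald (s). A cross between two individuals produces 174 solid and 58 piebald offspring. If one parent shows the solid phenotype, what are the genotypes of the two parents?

Observed offspring: 174 solid, 58 piebald
The observed ratio simplifies to 3:1. Piebald (ss) offspring appear, so each parent must contribute one s allele. The parent stated to show solid carries S, so it is Ss. The other parent is then either Ss or ss: Ss × ss would give a 1:1 split, whereas Ss × Ss gives 3:1 — matching the data. So both parents are heterozygous (Ss × Ss).
Parent genotypes: Ss × Ss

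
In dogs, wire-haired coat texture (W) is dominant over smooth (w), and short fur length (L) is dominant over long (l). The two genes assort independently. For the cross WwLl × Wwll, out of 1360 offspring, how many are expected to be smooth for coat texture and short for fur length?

Dihybrid cross WwLl × Wwll — consider each gene separately:
coat texture: Ww × Ww → 1 WW, 2 Ww, 1 ww → 3 W_ : 1 ww (out of 4)
fur length: Ll × ll → 2 Ll, 2 ll → 2 L_ : 2 ll (out of 4)
Looking for: smooth (ww) and short (L_)
P(smooth) = 1/4, P(short) = 2/4
P(both) = 1/4 × 2/4 = 2/16 = 1/8
Expected count = 1/8 × 1360 = 170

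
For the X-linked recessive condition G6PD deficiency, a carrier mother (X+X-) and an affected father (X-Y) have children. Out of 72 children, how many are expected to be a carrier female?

Cross: X+X- × X-Y
Offspring: 1 X+X-, 1 X+Y, 1 X-X-, 1 X-Y
Probability of a carrier female: 1/4
Expected count = 1/4 × 72 = 18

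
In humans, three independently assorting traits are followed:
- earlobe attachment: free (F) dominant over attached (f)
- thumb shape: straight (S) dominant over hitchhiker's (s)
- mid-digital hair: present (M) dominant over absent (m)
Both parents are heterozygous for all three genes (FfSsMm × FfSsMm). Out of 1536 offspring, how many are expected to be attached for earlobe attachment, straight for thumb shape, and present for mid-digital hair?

Trihybrid cross: FfSsMm × FfSsMm
Each trait segregates independently with a 3:1 phenotypic ratio, so each gene contributes 3/4 (dominant) or 1/4 (recessive).
Target: attached (earlobe attachment), straight (thumb shape), present (mid-digital hair)
Probability = product of independent per-trait probabilities
= 1/4 × 3/4 × 3/4 = 9/64
Expected count = 9/64 × 1536 = 216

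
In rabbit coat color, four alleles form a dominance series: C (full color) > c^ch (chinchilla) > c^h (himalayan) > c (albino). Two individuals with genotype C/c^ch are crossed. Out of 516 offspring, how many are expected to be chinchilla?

Cross: C/c^ch × C/c^ch
Allele dominance: C > c^ch > c^h > c
Offspring genotypes: 1 C/C, 2 C/c^ch, 1 c^ch/c^ch
Phenotype counts: 3 full color, 1 chinchilla
chinchilla: 1 out of 4 → fraction 1/4
Expected count = 1/4 × 516 = 129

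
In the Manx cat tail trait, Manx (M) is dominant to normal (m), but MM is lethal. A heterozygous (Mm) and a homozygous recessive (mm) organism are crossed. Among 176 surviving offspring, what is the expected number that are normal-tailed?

Cross: Mm × mm
Punnett square offspring (before lethality): 2 Mm, 2 mm
No MM offspring are produced in this cross.
normal-tailed: 2 out of 4 → fraction 1/2
Expected count = 1/2 × 176 = 88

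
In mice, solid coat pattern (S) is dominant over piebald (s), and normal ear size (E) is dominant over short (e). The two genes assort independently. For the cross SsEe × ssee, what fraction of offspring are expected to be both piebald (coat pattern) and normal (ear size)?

Dihybrid cross SsEe × ssee — consider each gene separately:
coat pattern: Ss × ss → 2 Ss, 2 ss → 2 S_ : 2 ss (out of 4)
ear size: Ee × ee → 2 Ee, 2 ee → 2 E_ : 2 ee (out of 4)
Looking for: piebald (ss) and normal (E_)
P(piebald) = 2/4, P(normal) = 2/4
P(both) = 2/4 × 2/4 = 4/16 = 1/4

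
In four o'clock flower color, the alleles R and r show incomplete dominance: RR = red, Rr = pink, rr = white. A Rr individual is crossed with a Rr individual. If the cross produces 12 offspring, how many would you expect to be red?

Punnett square for Rr × Rr:
Offspring genotypes: 1 RR, 2 Rr, 1 rr
Phenotype counts: 1 red, 2 pink, 1 white
red: 1 out of 4 → fraction 1/4
Expected count = 1/4 × 12 = 3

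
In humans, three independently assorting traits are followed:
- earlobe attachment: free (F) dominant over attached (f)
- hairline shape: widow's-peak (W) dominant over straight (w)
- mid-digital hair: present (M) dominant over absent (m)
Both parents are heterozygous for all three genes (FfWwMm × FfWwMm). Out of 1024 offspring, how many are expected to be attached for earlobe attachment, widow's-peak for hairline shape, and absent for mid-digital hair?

Trihybrid cross: FfWwMm × FfWwMm
Each trait segregates independently with a 3:1 phenotypic ratio, so each gene contributes 3/4 (dominant) or 1/4 (recessive).
Target: attached (earlobe attachment), widow's-peak (hairline shape), absent (mid-digital hair)
Probability = product of independent per-trait probabilities
= 1/4 × 3/4 × 1/4 = 3/64
Expected count = 3/64 × 1024 = 48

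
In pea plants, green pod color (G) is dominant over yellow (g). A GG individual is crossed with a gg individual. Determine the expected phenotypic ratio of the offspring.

Punnett square for GG × gg:
Offspring genotypes: 4 Gg
green: 4, yellow: 0
Ratio: all green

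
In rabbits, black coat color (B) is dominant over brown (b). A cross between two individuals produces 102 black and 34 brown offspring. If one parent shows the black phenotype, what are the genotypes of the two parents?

Observed offspring: 102 black, 34 brown
The observed ratio simplifies to 3:1. Brown (bb) offspring appear, so each parent must contribute one b allele. The parent stated to show black carries B, so it is Bb. The other parent is then either Bb or bb: Bb × bb would give a 1:1 split, whereas Bb × Bb gives 3:1 — matching the data. So both parents are heterozygous (Bb × Bb).
Parent genotypes: Bb × Bb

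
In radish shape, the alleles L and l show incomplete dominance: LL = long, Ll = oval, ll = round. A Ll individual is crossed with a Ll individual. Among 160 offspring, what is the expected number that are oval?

Punnett square for Ll × Ll:
Offspring genotypes: 1 LL, 2 Ll, 1 ll
Phenotype counts: 1 long, 2 oval, 1 round
oval: 2 out of 4 → fraction 1/2
Expected count = 1/2 × 160 = 80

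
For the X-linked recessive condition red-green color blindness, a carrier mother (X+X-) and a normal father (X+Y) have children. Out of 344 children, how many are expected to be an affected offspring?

Cross: X+X- × X+Y
Offspring: 1 X+X+, 1 X+Y, 1 X+X-, 1 X-Y
Probability of an affected offspring: 1/4
Expected count = 1/4 × 344 = 86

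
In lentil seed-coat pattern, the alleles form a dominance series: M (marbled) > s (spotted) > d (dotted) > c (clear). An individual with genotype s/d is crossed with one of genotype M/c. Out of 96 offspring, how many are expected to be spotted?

Cross: s/d × M/c
Allele dominance: M > s > d > c
Offspring genotypes: 1 M/s, 1 s/c, 1 M/d, 1 d/c
Phenotype counts: 2 marbled, 1 spotted, 1 dotted
spotted: 1 out of 4 → fraction 1/4
Expected count = 1/4 × 96 = 24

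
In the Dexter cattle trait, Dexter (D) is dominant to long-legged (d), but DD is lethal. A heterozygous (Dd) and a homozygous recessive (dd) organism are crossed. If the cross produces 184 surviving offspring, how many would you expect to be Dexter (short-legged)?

Cross: Dd × dd
Punnett square offspring (before lethality): 2 Dd, 2 dd
No DD offspring are produced in this cross.
Dexter (short-legged): 2 out of 4 → fraction 1/2
Expected count = 1/2 × 184 = 92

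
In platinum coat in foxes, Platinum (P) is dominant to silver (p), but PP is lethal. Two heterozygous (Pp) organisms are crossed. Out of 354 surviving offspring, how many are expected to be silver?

Cross: Pp × Pp
Punnett square offspring (before lethality): 1 PP, 2 Pp, 1 pp
The PP genotype is lethal (embryos die); surviving offspring: 2 Pp, 1 pp
silver: 1 out of 3 → fraction 1/3
Expected count = 1/3 × 354 = 118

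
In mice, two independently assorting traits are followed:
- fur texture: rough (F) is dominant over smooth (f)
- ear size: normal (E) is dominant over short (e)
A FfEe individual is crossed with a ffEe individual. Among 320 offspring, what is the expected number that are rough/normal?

Dihybrid cross FfEe × ffEe — consider each gene separately:
fur texture: Ff × ff → 2 Ff, 2 ff → 2 F_ : 2 ff (out of 4)
ear size: Ee × Ee → 1 EE, 2 Ee, 1 ee → 3 E_ : 1 ee (out of 4)
Combine (counts out of 4 × 4 = 16): rough/normal (F_E_) = 2×3 = 6; rough/short (F_ee) = 2×1 = 2; smooth/normal (ffE_) = 2×3 = 6; smooth/short (ffee) = 2×1 = 2
Phenotype counts (out of 16): 6 rough/normal, 2 rough/short, 6 smooth/normal, 2 smooth/short
rough/normal: 6 out of 16 → fraction 3/8
Expected count = 3/8 × 320 = 120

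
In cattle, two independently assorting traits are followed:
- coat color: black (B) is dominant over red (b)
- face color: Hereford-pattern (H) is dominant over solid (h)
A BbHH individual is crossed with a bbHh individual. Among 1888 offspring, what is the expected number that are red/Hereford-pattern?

Dihybrid cross BbHH × bbHh — consider each gene separately:
coat color: Bb × bb → 2 Bb, 2 bb → 2 B_ : 2 bb (out of 4)
face color: HH × Hh → 2 HH, 2 Hh → 4 H_ (out of 4)
Combine (counts out of 4 × 4 = 16): black/Hereford-pattern (B_H_) = 2×4 = 8; red/Hereford-pattern (bbH_) = 2×4 = 8
Phenotype counts (out of 16): 8 black/Hereford-pattern, 8 red/Hereford-pattern
red/Hereford-pattern: 8 out of 16 → fraction 1/2
Expected count = 1/2 × 1888 = 944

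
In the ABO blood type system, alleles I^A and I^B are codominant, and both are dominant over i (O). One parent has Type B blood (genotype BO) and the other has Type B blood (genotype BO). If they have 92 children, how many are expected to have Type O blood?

Cross: BO × BO
Possible offspring genotypes: 1 BB, 2 BO, 1 OO
Blood type counts: 3 Type B, 1 Type O
Probability of Type O: 1/4
Expected count = 1/4 × 92 = 23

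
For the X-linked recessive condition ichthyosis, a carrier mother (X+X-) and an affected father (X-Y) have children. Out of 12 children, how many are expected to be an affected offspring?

Cross: X+X- × X-Y
Offspring: 1 X+X-, 1 X+Y, 1 X-X-, 1 X-Y
Probability of an affected offspring: 2/4 = 1/2
Expected count = 1/2 × 12 = 6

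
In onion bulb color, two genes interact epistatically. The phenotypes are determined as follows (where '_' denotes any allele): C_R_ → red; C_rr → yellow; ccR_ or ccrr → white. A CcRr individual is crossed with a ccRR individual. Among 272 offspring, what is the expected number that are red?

Cross: CcRr × ccRR — consider each gene separately:
C gene: Cc × cc → 2 Cc, 2 cc → 2 C_ : 2 cc (out of 4)
R gene: Rr × RR → 2 RR, 2 Rr → 4 R_ (out of 4)
Genotype classes (out of 4 × 4 = 16): C_R_ = 2×4 = 8; ccR_ = 2×4 = 8
Apply the phenotype rules: C_R_ (8) → red; ccR_ (8) → white
Phenotype counts (out of 16): 8 red, 8 white
red: 8 out of 16 → fraction 1/2
Expected count = 1/2 × 272 = 136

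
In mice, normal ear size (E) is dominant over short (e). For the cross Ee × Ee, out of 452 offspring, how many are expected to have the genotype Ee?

Punnett square for Ee × Ee:
Offspring genotypes: 1 EE, 2 Ee, 1 ee
Total offspring: 4
Count with target: 2
Probability: 2/4 = 1/2
Expected count = 1/2 × 452 = 226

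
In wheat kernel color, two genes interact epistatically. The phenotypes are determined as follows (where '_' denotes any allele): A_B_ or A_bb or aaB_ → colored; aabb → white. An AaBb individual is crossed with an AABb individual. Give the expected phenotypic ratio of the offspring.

Cross: AaBb × AABb — consider each gene separately:
A gene: Aa × AA → 2 AA, 2 Aa → 4 A_ (out of 4)
B gene: Bb × Bb → 1 BB, 2 Bb, 1 bb → 3 B_ : 1 bb (out of 4)
Genotype classes (out of 4 × 4 = 16): A_B_ = 4×3 = 12; A_bb = 4×1 = 4
Apply the phenotype rules: A_B_ (12) + A_bb (4) → colored
Phenotype counts (out of 16): 16 colored
Ratio: all colored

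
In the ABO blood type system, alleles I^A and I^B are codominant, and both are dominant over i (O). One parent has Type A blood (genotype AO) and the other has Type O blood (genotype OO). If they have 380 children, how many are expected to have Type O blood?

Cross: AO × OO
Possible offspring genotypes: 2 AO, 2 OO
Blood type counts: 2 Type A, 2 Type O
Probability of Type O: 2/4 = 1/2
Expected count = 1/2 × 380 = 190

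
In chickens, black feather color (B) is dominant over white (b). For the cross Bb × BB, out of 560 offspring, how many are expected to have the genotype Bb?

Punnett square for Bb × BB:
Offspring genotypes: 2 BB, 2 Bb
Total offspring: 4
Count with target: 2
Probability: 2/4 = 1/2
Expected count = 1/2 × 560 = 280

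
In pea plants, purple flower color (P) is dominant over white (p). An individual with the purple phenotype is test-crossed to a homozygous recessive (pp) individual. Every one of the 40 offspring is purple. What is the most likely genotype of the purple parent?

Test cross: ? × pp
All offspring are purple.
If the unknown parent were heterozygous (Pp), about half of 40 offspring would be white; none are. The unknown parent is most likely homozygous dominant (PP).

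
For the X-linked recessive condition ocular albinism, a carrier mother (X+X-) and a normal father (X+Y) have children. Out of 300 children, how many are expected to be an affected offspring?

Cross: X+X- × X+Y
Offspring: 1 X+X+, 1 X+Y, 1 X+X-, 1 X-Y
Probability of an affected offspring: 1/4
Expected count = 1/4 × 300 = 75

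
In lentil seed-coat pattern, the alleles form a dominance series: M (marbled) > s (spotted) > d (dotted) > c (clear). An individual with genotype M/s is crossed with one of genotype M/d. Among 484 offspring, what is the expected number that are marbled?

Cross: M/s × M/d
Allele dominance: M > s > d > c
Offspring genotypes: 1 M/M, 1 M/d, 1 M/s, 1 s/d
Phenotype counts: 3 marbled, 1 spotted
marbled: 3 out of 4 → fraction 3/4
Expected count = 3/4 × 484 = 363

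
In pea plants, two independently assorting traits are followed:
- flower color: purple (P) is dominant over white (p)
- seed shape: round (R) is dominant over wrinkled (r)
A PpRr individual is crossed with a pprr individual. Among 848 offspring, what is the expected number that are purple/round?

Dihybrid cross PpRr × pprr — consider each gene separately:
flower color: Pp × pp → 2 Pp, 2 pp → 2 P_ : 2 pp (out of 4)
seed shape: Rr × rr → 2 Rr, 2 rr → 2 R_ : 2 rr (out of 4)
Combine (counts out of 4 × 4 = 16): purple/round (P_R_) = 2×2 = 4; purple/wrinkled (P_rr) = 2×2 = 4; white/round (ppR_) = 2×2 = 4; white/wrinkled (pprr) = 2×2 = 4
Phenotype counts (out of 16): 4 purple/round, 4 purple/wrinkled, 4 white/round, 4 white/wrinkled
purple/round: 4 out of 16 → fraction 1/4
Expected count = 1/4 × 848 = 212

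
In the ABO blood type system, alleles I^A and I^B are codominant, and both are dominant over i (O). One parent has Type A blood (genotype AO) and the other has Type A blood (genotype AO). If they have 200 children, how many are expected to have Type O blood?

Cross: AO × AO
Possible offspring genotypes: 1 AA, 2 AO, 1 OO
Blood type counts: 3 Type A, 1 Type O
Probability of Type O: 1/4
Expected count = 1/4 × 200 = 50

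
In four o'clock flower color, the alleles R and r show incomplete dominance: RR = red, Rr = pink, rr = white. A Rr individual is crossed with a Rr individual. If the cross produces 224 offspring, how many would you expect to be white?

Punnett square for Rr × Rr:
Offspring genotypes: 1 RR, 2 Rr, 1 rr
Phenotype counts: 1 red, 2 pink, 1 white
white: 1 out of 4 → fraction 1/4
Expected count = 1/4 × 224 = 56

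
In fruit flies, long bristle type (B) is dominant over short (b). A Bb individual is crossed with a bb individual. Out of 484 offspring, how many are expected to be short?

Punnett square for Bb × bb:
Offspring genotypes: 2 Bb, 2 bb
long: 2, short: 2
short: 2 out of 4 → fraction 1/2
Expected count = 1/2 × 484 = 242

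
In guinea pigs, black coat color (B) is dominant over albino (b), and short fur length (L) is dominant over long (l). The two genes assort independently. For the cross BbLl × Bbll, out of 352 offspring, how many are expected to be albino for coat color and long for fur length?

Dihybrid cross BbLl × Bbll — consider each gene separately:
coat color: Bb × Bb → 1 BB, 2 Bb, 1 bb → 3 B_ : 1 bb (out of 4)
fur length: Ll × ll → 2 Ll, 2 ll → 2 L_ : 2 ll (out of 4)
Looking for: albino (bb) and long (ll)
P(albino) = 1/4, P(long) = 2/4
P(both) = 1/4 × 2/4 = 2/16 = 1/8
Expected count = 1/8 × 352 = 44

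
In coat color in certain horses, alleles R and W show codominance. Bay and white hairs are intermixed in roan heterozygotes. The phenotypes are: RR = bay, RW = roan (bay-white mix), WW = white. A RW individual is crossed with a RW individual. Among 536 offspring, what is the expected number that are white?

Punnett square for RW × RW:
Offspring genotypes: 1 RR, 2 RW, 1 WW
Phenotype counts: 1 bay, 2 roan (bay-white mix), 1 white
white: 1 out of 4 → fraction 1/4
Expected count = 1/4 × 536 = 134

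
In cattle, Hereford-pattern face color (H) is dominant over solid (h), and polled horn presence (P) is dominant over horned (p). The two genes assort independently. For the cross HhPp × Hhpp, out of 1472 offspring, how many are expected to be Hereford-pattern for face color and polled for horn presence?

Dihybrid cross HhPp × Hhpp — consider each gene separately:
face color: Hh × Hh → 1 HH, 2 Hh, 1 hh → 3 H_ : 1 hh (out of 4)
horn presence: Pp × pp → 2 Pp, 2 pp → 2 P_ : 2 pp (out of 4)
Looking for: Hereford-pattern (H_) and polled (P_)
P(Hereford-pattern) = 3/4, P(polled) = 2/4
P(both) = 3/4 × 2/4 = 6/16 = 3/8
Expected count = 3/8 × 1472 = 552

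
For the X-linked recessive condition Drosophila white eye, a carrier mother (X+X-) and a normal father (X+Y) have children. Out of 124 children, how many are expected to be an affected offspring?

Cross: X+X- × X+Y
Offspring: 1 X+X+, 1 X+Y, 1 X+X-, 1 X-Y
Probability of an affected offspring: 1/4
Expected count = 1/4 × 124 = 31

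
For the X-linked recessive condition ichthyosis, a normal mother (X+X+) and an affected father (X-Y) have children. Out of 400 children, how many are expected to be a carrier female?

Cross: X+X+ × X-Y
Offspring: 2 X+X-, 2 X+Y
Probability of a carrier female: 2/4 = 1/2
Expected count = 1/2 × 400 = 200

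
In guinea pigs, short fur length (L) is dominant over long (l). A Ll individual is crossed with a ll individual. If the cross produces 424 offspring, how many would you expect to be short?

Punnett square for Ll × ll:
Offspring genotypes: 2 Ll, 2 ll
short: 2, long: 2
short: 2 out of 4 → fraction 1/2
Expected count = 1/2 × 424 = 212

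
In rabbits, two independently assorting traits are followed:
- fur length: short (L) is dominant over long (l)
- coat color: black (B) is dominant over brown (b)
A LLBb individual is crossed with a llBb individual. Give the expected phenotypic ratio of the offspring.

Dihybrid cross LLBb × llBb — consider each gene separately:
fur length: LL × ll → 4 Ll → 4 L_ (out of 4)
coat color: Bb × Bb → 1 BB, 2 Bb, 1 bb → 3 B_ : 1 bb (out of 4)
Combine (counts out of 4 × 4 = 16): short/black (L_B_) = 4×3 = 12; short/brown (L_bb) = 4×1 = 4
Phenotype counts (out of 16): 12 short/black, 4 short/brown
Ratio: 3 short/black : 1 short/brown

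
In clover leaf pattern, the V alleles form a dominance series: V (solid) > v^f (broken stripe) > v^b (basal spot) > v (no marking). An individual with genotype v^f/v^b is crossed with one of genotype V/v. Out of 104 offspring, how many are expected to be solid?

Cross: v^f/v^b × V/v
Allele dominance: V > v^f > v^b > v
Offspring genotypes: 1 V/v^f, 1 v^f/v, 1 V/v^b, 1 v^b/v
Phenotype counts: 2 solid, 1 broken stripe, 1 basal spot
solid: 2 out of 4 → fraction 1/2
Expected count = 1/2 × 104 = 52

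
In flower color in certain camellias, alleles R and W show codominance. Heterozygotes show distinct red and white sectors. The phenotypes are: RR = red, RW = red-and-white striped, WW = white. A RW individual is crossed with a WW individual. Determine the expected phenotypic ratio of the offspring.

Punnett square for RW × WW:
Offspring genotypes: 2 RW, 2 WW
Phenotype counts: 2 red-and-white striped, 2 white
Ratio: 1 red-and-white striped : 1 white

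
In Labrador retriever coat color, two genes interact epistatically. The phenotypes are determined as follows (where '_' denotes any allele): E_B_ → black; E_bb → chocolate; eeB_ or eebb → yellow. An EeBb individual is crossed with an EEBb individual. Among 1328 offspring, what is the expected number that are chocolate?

Cross: EeBb × EEBb — consider each gene separately:
E gene: Ee × EE → 2 EE, 2 Ee → 4 E_ (out of 4)
B gene: Bb × Bb → 1 BB, 2 Bb, 1 bb → 3 B_ : 1 bb (out of 4)
Genotype classes (out of 4 × 4 = 16): E_B_ = 4×3 = 12; E_bb = 4×1 = 4
Apply the phenotype rules: E_B_ (12) → black; E_bb (4) → chocolate
Phenotype counts (out of 16): 12 black, 4 chocolate
chocolate: 4 out of 16 → fraction 1/4
Expected count = 1/4 × 1328 = 332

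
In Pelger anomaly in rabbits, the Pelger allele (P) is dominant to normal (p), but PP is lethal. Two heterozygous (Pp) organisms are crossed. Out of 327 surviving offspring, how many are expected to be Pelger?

Cross: Pp × Pp
Punnett square offspring (before lethality): 1 PP, 2 Pp, 1 pp
The PP genotype is lethal (embryos die); surviving offspring: 2 Pp, 1 pp
Pelger: 2 out of 3 → fraction 2/3
Expected count = 2/3 × 327 = 218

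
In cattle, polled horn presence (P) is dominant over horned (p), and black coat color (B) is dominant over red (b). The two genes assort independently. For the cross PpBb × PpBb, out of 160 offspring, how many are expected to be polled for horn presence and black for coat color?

Dihybrid cross PpBb × PpBb — consider each gene separately:
horn presence: Pp × Pp → 1 PP, 2 Pp, 1 pp → 3 P_ : 1 pp (out of 4)
coat color: Bb × Bb → 1 BB, 2 Bb, 1 bb → 3 B_ : 1 bb (out of 4)
Looking for: polled (P_) and black (B_)
P(polled) = 3/4, P(black) = 3/4
P(both) = 3/4 × 3/4 = 9/16
Expected count = 9/16 × 160 = 90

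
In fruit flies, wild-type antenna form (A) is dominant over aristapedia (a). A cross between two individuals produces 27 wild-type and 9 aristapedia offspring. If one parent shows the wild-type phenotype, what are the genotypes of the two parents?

Observed offspring: 27 wild-type, 9 aristapedia
The observed ratio simplifies to 3:1. Aristapedia (aa) offspring appear, so each parent must contribute one a allele. The parent stated to show wild-type carries A, so it is Aa. The other parent is then either Aa or aa: Aa × aa would give a 1:1 split, whereas Aa × Aa gives 3:1 — matching the data. So both parents are heterozygous (Aa × Aa).
Parent genotypes: Aa × Aa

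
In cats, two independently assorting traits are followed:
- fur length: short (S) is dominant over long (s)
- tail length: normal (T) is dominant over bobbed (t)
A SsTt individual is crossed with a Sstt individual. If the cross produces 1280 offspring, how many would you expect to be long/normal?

Dihybrid cross SsTt × Sstt — consider each gene separately:
fur length: Ss × Ss → 1 SS, 2 Ss, 1 ss → 3 S_ : 1 ss (out of 4)
tail length: Tt × tt → 2 Tt, 2 tt → 2 T_ : 2 tt (out of 4)
Combine (counts out of 4 × 4 = 16): short/normal (S_T_) = 3×2 = 6; short/bobbed (S_tt) = 3×2 = 6; long/normal (ssT_) = 1×2 = 2; long/bobbed (sstt) = 1×2 = 2
Phenotype counts (out of 16): 6 short/normal, 6 short/bobbed, 2 long/normal, 2 long/bobbed
long/normal: 2 out of 16 → fraction 1/8
Expected count = 1/8 × 1280 = 160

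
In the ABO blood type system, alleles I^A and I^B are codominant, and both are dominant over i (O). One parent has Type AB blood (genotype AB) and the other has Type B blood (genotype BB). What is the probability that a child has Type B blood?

Cross: AB × BB
Possible offspring genotypes: 2 AB, 2 BB
Blood type counts: 2 Type AB, 2 Type B
Probability of Type B: 2/4 = 1/2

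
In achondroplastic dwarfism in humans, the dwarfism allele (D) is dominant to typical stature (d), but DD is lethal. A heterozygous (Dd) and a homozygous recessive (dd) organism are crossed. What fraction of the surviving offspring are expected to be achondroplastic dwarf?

Cross: Dd × dd
Punnett square offspring (before lethality): 2 Dd, 2 dd
No DD offspring are produced in this cross.
achondroplastic dwarf: 2 out of 4
Probability: 2/4 = 1/2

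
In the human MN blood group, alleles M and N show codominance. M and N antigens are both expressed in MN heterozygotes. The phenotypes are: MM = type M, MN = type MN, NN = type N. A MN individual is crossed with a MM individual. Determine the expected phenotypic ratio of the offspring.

Punnett square for MN × MM:
Offspring genotypes: 2 MM, 2 MN
Phenotype counts: 2 type M, 2 type MN
Ratio: 1 type M : 1 type MN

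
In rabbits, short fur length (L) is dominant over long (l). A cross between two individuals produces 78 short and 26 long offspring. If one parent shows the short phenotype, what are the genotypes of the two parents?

Observed offspring: 78 short, 26 long
The observed ratio simplifies to 3:1. Long (ll) offspring appear, so each parent must contribute one l allele. The parent stated to show short carries L, so it is Ll. The other parent is then either Ll or ll: Ll × ll would give a 1:1 split, whereas Ll × Ll gives 3:1 — matching the data. So both parents are heterozygous (Ll × Ll).
Parent genotypes: Ll × Ll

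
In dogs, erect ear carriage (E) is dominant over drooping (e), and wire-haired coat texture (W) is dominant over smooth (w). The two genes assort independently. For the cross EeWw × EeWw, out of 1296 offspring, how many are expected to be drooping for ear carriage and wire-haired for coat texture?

Dihybrid cross EeWw × EeWw — consider each gene separately:
ear carriage: Ee × Ee → 1 EE, 2 Ee, 1 ee → 3 E_ : 1 ee (out of 4)
coat texture: Ww × Ww → 1 WW, 2 Ww, 1 ww → 3 W_ : 1 ww (out of 4)
Looking for: drooping (ee) and wire-haired (W_)
P(drooping) = 1/4, P(wire-haired) = 3/4
P(both) = 1/4 × 3/4 = 3/16
Expected count = 3/16 × 1296 = 243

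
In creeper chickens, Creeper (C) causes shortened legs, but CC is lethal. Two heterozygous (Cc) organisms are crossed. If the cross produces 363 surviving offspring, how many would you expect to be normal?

Cross: Cc × Cc
Punnett square offspring (before lethality): 1 CC, 2 Cc, 1 cc
The CC genotype is lethal (embryos die); surviving offspring: 2 Cc, 1 cc
normal: 1 out of 3 → fraction 1/3
Expected count = 1/3 × 363 = 121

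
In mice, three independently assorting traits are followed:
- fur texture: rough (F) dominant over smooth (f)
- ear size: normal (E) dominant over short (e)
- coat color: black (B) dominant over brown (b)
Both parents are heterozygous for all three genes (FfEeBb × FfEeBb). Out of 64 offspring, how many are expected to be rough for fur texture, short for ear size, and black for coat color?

Trihybrid cross: FfEeBb × FfEeBb
Each trait segregates independently with a 3:1 phenotypic ratio, so each gene contributes 3/4 (dominant) or 1/4 (recessive).
Target: rough (fur texture), short (ear size), black (coat color)
Probability = product of independent per-trait probabilities
= 3/4 × 1/4 × 3/4 = 9/64
Expected count = 9/64 × 64 = 9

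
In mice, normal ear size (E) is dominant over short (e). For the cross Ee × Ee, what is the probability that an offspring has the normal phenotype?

Punnett square for Ee × Ee:
Offspring genotypes: 1 EE, 2 Ee, 1 ee
Total offspring: 4
Count with target: 3
Probability: 3/4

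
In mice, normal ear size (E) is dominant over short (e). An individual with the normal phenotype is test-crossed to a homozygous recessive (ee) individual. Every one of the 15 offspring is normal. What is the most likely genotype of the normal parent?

Test cross: ? × ee
All offspring are normal.
If the unknown parent were heterozygous (Ee), about half of 15 offspring would be short; none are. The unknown parent is most likely homozygous dominant (EE).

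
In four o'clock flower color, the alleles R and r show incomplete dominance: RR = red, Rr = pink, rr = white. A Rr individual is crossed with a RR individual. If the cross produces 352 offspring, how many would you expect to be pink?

Punnett square for Rr × RR:
Offspring genotypes: 2 RR, 2 Rr
Phenotype counts: 2 red, 2 pink
pink: 2 out of 4 → fraction 1/2
Expected count = 1/2 × 352 = 176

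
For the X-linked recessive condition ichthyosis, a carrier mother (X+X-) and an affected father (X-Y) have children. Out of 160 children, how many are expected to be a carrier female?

Cross: X+X- × X-Y
Offspring: 1 X+X-, 1 X+Y, 1 X-X-, 1 X-Y
Probability of a carrier female: 1/4
Expected count = 1/4 × 160 = 40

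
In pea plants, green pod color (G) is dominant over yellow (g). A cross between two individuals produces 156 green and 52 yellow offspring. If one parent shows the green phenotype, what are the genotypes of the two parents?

Observed offspring: 156 green, 52 yellow
The observed ratio simplifies to 3:1. Yellow (gg) offspring appear, so each parent must contribute one g allele. The parent stated to show green carries G, so it is Gg. The other parent is then either Gg or gg: Gg × gg would give a 1:1 split, whereas Gg × Gg gives 3:1 — matching the data. So both parents are heterozygous (Gg × Gg).
Parent genotypes: Gg × Gg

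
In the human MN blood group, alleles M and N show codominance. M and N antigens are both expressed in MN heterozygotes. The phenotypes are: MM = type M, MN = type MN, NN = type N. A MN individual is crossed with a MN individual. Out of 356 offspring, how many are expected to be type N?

Punnett square for MN × MN:
Offspring genotypes: 1 MM, 2 MN, 1 NN
Phenotype counts: 1 type M, 2 type MN, 1 type N
type N: 1 out of 4 → fraction 1/4
Expected count = 1/4 × 356 = 89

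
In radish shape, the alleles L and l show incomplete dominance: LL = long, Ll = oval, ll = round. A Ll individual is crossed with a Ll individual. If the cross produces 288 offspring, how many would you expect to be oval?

Punnett square for Ll × Ll:
Offspring genotypes: 1 LL, 2 Ll, 1 ll
Phenotype counts: 1 long, 2 oval, 1 round
oval: 2 out of 4 → fraction 1/2
Expected count = 1/2 × 288 = 144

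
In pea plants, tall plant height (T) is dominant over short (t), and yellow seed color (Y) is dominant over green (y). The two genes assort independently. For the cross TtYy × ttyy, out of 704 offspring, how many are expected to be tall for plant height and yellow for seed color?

Dihybrid cross TtYy × ttyy — consider each gene separately:
plant height: Tt × tt → 2 Tt, 2 tt → 2 T_ : 2 tt (out of 4)
seed color: Yy × yy → 2 Yy, 2 yy → 2 Y_ : 2 yy (out of 4)
Looking for: tall (T_) and yellow (Y_)
P(tall) = 2/4, P(yellow) = 2/4
P(both) = 2/4 × 2/4 = 4/16 = 1/4
Expected count = 1/4 × 704 = 176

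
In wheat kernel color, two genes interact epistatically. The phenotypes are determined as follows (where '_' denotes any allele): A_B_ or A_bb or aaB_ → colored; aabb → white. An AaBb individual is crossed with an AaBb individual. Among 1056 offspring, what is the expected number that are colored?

Cross: AaBb × AaBb — consider each gene separately:
A gene: Aa × Aa → 1 AA, 2 Aa, 1 aa → 3 A_ : 1 aa (out of 4)
B gene: Bb × Bb → 1 BB, 2 Bb, 1 bb → 3 B_ : 1 bb (out of 4)
Genotype classes (out of 4 × 4 = 16): A_B_ = 3×3 = 9; A_bb = 3×1 = 3; aaB_ = 1×3 = 3; aabb = 1×1 = 1
Apply the phenotype rules: A_B_ (9) + A_bb (3) + aaB_ (3) → colored; aabb (1) → white
Phenotype counts (out of 16): 15 colored, 1 white
colored: 15 out of 16 → fraction 15/16
Expected count = 15/16 × 1056 = 990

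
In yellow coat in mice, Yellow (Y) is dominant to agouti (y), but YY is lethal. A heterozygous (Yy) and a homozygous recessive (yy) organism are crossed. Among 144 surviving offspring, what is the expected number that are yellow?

Cross: Yy × yy
Punnett square offspring (before lethality): 2 Yy, 2 yy
No YY offspring are produced in this cross.
yellow: 2 out of 4 → fraction 1/2
Expected count = 1/2 × 144 = 72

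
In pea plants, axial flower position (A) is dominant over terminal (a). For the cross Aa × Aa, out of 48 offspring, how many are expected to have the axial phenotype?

Punnett square for Aa × Aa:
Offspring genotypes: 1 AA, 2 Aa, 1 aa
Total offspring: 4
Count with target: 3
Probability: 3/4
Expected count = 3/4 × 48 = 36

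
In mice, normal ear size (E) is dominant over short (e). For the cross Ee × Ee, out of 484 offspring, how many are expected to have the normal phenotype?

Punnett square for Ee × Ee:
Offspring genotypes: 1 EE, 2 Ee, 1 ee
Total offspring: 4
Count with target: 3
Probability: 3/4
Expected count = 3/4 × 484 = 363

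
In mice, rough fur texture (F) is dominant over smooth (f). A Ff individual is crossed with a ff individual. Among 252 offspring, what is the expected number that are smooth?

Punnett square for Ff × ff:
Offspring genotypes: 2 Ff, 2 ff
rough: 2, smooth: 2
smooth: 2 out of 4 → fraction 1/2
Expected count = 1/2 × 252 = 126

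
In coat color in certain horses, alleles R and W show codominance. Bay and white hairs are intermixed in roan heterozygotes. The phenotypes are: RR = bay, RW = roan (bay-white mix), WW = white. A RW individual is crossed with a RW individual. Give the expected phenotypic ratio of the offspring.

Punnett square for RW × RW:
Offspring genotypes: 1 RR, 2 RW, 1 WW
Phenotype counts: 1 bay, 2 roan (bay-white mix), 1 white
Ratio: 1 bay : 2 roan (bay-white mix) : 1 white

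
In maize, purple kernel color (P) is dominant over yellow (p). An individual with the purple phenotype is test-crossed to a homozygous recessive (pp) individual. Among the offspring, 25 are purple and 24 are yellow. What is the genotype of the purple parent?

Test cross: ? × pp
Offspring: 25 purple, 24 yellow — approximately 1:1.
A 1:1 ratio in a test cross indicates the unknown parent is heterozygous (Pp).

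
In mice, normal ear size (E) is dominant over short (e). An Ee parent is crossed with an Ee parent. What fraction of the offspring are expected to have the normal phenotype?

Punnett square for Ee × Ee:
Offspring genotypes: 1 EE, 2 Ee, 1 ee
Total offspring: 4
Count with target: 3
Probability: 3/4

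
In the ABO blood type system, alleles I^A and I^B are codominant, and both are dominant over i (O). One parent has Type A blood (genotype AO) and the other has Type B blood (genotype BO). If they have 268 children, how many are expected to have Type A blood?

Cross: AO × BO
Possible offspring genotypes: 1 AB, 1 AO, 1 BO, 1 OO
Blood type counts: 1 Type AB, 1 Type A, 1 Type B, 1 Type O
Probability of Type A: 1/4
Expected count = 1/4 × 268 = 67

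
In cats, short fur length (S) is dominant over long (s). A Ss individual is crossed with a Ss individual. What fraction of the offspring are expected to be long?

Punnett square for Ss × Ss:
Offspring genotypes: 1 SS, 2 Ss, 1 ss
short: 3, long: 1
long: 1 out of 4
Probability: 1/4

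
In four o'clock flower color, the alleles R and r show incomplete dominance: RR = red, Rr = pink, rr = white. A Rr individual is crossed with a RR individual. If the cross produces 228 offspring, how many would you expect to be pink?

Punnett square for Rr × RR:
Offspring genotypes: 2 RR, 2 Rr
Phenotype counts: 2 red, 2 pink
pink: 2 out of 4 → fraction 1/2
Expected count = 1/2 × 228 = 114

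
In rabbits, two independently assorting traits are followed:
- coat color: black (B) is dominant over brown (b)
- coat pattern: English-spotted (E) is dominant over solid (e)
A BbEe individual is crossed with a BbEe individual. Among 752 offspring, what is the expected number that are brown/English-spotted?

Dihybrid cross BbEe × BbEe — consider each gene separately:
coat color: Bb × Bb → 1 BB, 2 Bb, 1 bb → 3 B_ : 1 bb (out of 4)
coat pattern: Ee × Ee → 1 EE, 2 Ee, 1 ee → 3 E_ : 1 ee (out of 4)
Combine (counts out of 4 × 4 = 16): black/English-spotted (B_E_) = 3×3 = 9; black/solid (B_ee) = 3×1 = 3; brown/English-spotted (bbE_) = 1×3 = 3; brown/solid (bbee) = 1×1 = 1
Phenotype counts (out of 16): 9 black/English-spotted, 3 black/solid, 3 brown/English-spotted, 1 brown/solid
brown/English-spotted: 3 out of 16 → fraction 3/16
Expected count = 3/16 × 752 = 141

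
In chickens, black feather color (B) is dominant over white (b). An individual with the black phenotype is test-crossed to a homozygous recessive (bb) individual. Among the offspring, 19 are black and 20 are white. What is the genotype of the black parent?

Test cross: ? × bb
Offspring: 19 black, 20 white — approximately 1:1.
A 1:1 ratio in a test cross indicates the unknown parent is heterozygous (Bb).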